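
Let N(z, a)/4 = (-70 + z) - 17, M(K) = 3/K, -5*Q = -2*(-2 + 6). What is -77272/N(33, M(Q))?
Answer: 9659/27 ≈ 357.74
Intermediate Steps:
Q = 8/5 (Q = -(-2)*(-2 + 6)/5 = -(-2)*4/5 = -⅕*(-8) = 8/5 ≈ 1.6000)
N(z, a) = -348 + 4*z (N(z, a) = 4*((-70 + z) - 17) = 4*(-87 + z) = -348 + 4*z)
-77272/N(33, M(Q)) = -77272/(-348 + 4*33) = -77272/(-348 + 132) = -77272/(-216) = -77272*(-1/216) = 9659/27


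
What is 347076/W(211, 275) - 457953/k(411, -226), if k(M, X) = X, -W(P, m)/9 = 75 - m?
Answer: 6269129/2825 ≈ 2219.2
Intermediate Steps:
W(P, m) = -675 + 9*m (W(P, m) = -9*(75 - m) = -675 + 9*m)
347076/W(211, 275) - 457953/k(411, -226) = 347076/(-675 + 9*275) - 457953/(-226) = 347076/(-675 + 2475) - 457953*(-1/226) = 347076/1800 + 457953/226 = 347076*(1/1800) + 457953/226 = 9641/50 + 457953/226 = 6269129/2825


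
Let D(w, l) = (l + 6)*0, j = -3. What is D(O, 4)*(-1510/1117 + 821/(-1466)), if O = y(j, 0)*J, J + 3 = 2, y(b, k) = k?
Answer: 0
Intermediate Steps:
J = -1 (J = -3 + 2 = -1)
O = 0 (O = 0*(-1) = 0)
D(w, l) = 0 (D(w, l) = (6 + l)*0 = 0)
D(O, 4)*(-1510/1117 + 821/(-1466)) = 0*(-1510/1117 + 821/(-1466)) = 0*(-1510*1/1117 + 821*(-1/1466)) = 0*(-1510/1117 - 821/1466) = 0*(-3130717/1637522) = 0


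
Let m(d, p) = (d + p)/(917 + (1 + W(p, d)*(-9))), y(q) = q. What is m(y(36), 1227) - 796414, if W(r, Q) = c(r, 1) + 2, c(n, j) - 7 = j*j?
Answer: -219809843/276 ≈ -7.9641e+5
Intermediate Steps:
c(n, j) = 7 + j**2 (c(n, j) = 7 + j*j = 7 + j**2)
W(r, Q) = 10 (W(r, Q) = (7 + 1**2) + 2 = (7 + 1) + 2 = 8 + 2 = 10)
m(d, p) = d/828 + p/828 (m(d, p) = (d + p)/(917 + (1 + 10*(-9))) = (d + p)/(917 + (1 - 90)) = (d + p)/(917 - 89) = (d + p)/828 = (d + p)*(1/828) = d/828 + p/828)
m(y(36), 1227) - 796414 = ((1/828)*36 + (1/828)*1227) - 796414 = (1/23 + 409/276) - 796414 = 421/276 - 796414 = -219809843/276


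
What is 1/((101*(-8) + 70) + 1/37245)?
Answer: -37245/27486809 ≈ -0.0013550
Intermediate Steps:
1/((101*(-8) + 70) + 1/37245) = 1/((-808 + 70) + 1/37245) = 1/(-738 + 1/37245) = 1/(-27486809/37245) = -37245/27486809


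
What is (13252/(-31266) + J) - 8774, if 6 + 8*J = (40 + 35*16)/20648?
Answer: -2832538808227/322790184 ≈ -8775.2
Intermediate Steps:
J = -15411/20648 (J = -3/4 + ((40 + 35*16)/20648)/8 = -3/4 + ((40 + 560)*(1/20648))/8 = -3/4 + (600*(1/20648))/8 = -3/4 + (1/8)*(75/2581) = -3/4 + 75/20648 = -15411/20648 ≈ -0.74637)
(13252/(-31266) + J) - 8774 = (13252/(-31266) - 15411/20648) - 8774 = (13252*(-1/31266) - 15411/20648) - 8774 = (-6626/15633 - 15411/20648) - 8774 = -377733811/322790184 - 8774 = -2832538808227/322790184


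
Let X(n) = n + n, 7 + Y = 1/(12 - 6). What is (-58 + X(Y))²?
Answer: 46225/9 ≈ 5136.1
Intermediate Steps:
Y = -41/6 (Y = -7 + 1/(12 - 6) = -7 + 1/6 = -7 + ⅙ = -41/6 ≈ -6.8333)
X(n) = 2*n
(-58 + X(Y))² = (-58 + 2*(-41/6))² = (-58 - 41/3)² = (-215/3)² = 46225/9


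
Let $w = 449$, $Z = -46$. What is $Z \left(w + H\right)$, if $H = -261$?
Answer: $-8648$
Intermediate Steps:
$Z \left(w + H\right) = - 46 \left(449 - 261\right) = \left(-46\right) 188 = -8648$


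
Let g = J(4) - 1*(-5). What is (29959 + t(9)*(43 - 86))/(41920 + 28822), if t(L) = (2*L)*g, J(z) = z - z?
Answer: 3727/10106 ≈ 0.36879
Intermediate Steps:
J(z) = 0
g = 5 (g = 0 - 1*(-5) = 0 + 5 = 5)
t(L) = 10*L (t(L) = (2*L)*5 = 10*L)
(29959 + t(9)*(43 - 86))/(41920 + 28822) = (29959 + (10*9)*(43 - 86))/(41920 + 28822) = (29959 + 90*(-43))/70742 = (29959 - 3870)*(1/70742) = 26089*(1/70742) = 3727/10106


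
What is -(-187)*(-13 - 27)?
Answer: -7480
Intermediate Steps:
-(-187)*(-13 - 27) = -(-187)*(-40) = -11*680 = -7480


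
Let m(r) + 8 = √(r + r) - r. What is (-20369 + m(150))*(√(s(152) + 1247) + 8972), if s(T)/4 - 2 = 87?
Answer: -(8972 + √1603)*(20527 - 10*√3) ≈ -1.8483e+8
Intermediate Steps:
s(T) = 356 (s(T) = 8 + 4*87 = 8 + 348 = 356)
m(r) = -8 - r + √2*√r (m(r) = -8 + (√(r + r) - r) = -8 + (√(2*r) - r) = -8 + (√2*√r - r) = -8 + (-r + √2*√r) = -8 - r + √2*√r)
(-20369 + m(150))*(√(s(152) + 1247) + 8972) = (-20369 + (-8 - 1*150 + √2*√150))*(√(356 + 1247) + 8972) = (-20369 + (-8 - 150 + √2*(5*√6)))*(√1603 + 8972) = (-20369 + (-8 - 150 + 10*√3))*(8972 + √1603) = (-20369 + (-158 + 10*√3))*(8972 + √1603) = (-20527 + 10*√3)*(8972 + √1603)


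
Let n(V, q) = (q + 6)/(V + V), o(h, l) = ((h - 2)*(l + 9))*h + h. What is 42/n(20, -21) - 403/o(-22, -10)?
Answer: -61197/550 ≈ -111.27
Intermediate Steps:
o(h, l) = h + h*(-2 + h)*(9 + l) (o(h, l) = ((-2 + h)*(9 + l))*h + h = h*(-2 + h)*(9 + l) + h = h + h*(-2 + h)*(9 + l))
n(V, q) = (6 + q)/(2*V) (n(V, q) = (6 + q)/((2*V)) = (6 + q)*(1/(2*V)) = (6 + q)/(2*V))
42/n(20, -21) - 403/o(-22, -10) = 42/(((½)*(6 - 21)/20)) - 403*(-1/(22*(-17 - 2*(-10) + 9*(-22) - 22*(-10)))) = 42/(((½)*(1/20)*(-15))) - 403*(-1/(22*(-17 + 20 - 198 + 220))) = 42/(-3/8) - 403/((-22*25)) = 42*(-8/3) - 403/(-550) = -112 - 403*(-1/550) = -112 + 403/550 = -61197/550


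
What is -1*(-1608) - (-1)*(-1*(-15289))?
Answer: 16897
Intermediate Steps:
-1*(-1608) - (-1)*(-1*(-15289)) = 1608 - (-1)*15289 = 1608 - 1*(-15289) = 1608 + 15289 = 16897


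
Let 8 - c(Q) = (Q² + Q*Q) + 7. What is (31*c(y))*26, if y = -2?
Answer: -5642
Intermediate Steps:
c(Q) = 1 - 2*Q² (c(Q) = 8 - ((Q² + Q*Q) + 7) = 8 - ((Q² + Q²) + 7) = 8 - (2*Q² + 7) = 8 - (7 + 2*Q²) = 8 + (-7 - 2*Q²) = 1 - 2*Q²)
(31*c(y))*26 = (31*(1 - 2*(-2)²))*26 = (31*(1 - 2*4))*26 = (31*(1 - 8))*26 = (31*(-7))*26 = -217*26 = -5642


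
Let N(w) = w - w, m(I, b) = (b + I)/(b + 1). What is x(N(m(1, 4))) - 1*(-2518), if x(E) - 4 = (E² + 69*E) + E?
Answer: 2522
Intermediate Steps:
m(I, b) = (I + b)/(1 + b)
N(w) = 0
x(E) = 4 + E² + 70*E (x(E) = 4 + ((E² + 69*E) + E) = 4 + (E² + 70*E) = 4 + E² + 70*E)
x(N(m(1, 4))) - 1*(-2518) = (4 + 0² + 70*0) - 1*(-2518) = (4 + 0 + 0) + 2518 = 4 + 2518 = 2522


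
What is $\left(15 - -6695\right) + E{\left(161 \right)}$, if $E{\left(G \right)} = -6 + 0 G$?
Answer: $6704$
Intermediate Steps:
$E{\left(G \right)} = -6$ ($E{\left(G \right)} = -6 + 0 = -6$)
$\left(15 - -6695\right) + E{\left(161 \right)} = \left(15 - -6695\right) - 6 = \left(15 + 6695\right) - 6 = 6710 - 6 = 6704$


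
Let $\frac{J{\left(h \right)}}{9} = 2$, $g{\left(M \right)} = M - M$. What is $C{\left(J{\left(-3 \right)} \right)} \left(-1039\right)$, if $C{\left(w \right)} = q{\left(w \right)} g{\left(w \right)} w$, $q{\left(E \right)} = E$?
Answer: $0$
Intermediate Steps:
$g{\left(M \right)} = 0$
$J{\left(h \right)} = 18$ ($J{\left(h \right)} = 9 \cdot 2 = 18$)
$C{\left(w \right)} = 0$ ($C{\left(w \right)} = w 0 w = 0 w = 0$)
$C{\left(J{\left(-3 \right)} \right)} \left(-1039\right) = 0 \left(-1039\right) = 0$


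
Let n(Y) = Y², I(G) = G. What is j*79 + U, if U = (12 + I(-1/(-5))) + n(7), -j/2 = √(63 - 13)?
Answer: 306/5 - 790*√2 ≈ -1056.0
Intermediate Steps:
j = -10*√2 (j = -2*√(63 - 13) = -10*√2 ≈ -14.142)
U = 306/5 (U = (12 - 1/(-5)) + 7² = (12 - 1*(-⅕)) + 49 = (12 + ⅕) + 49 = 61/5 + 49 = 306/5 ≈ 61.200)
j*79 + U = -10*√2*79 + 306/5 = -790*√2 + 306/5 = 306/5 - 790*√2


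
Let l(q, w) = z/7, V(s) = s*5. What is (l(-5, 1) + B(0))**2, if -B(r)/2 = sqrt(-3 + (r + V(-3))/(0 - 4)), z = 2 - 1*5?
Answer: 156/49 + 6*sqrt(3)/7 ≈ 4.6683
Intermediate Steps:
V(s) = 5*s
z = -3 (z = 2 - 5 = -3)
l(q, w) = -3/7
B(r) = -2*sqrt(3/4 - r/4) (B(r) = -2*sqrt(-3 + (r + 5*(-3))/(0 - 4)) = -2*sqrt(-3 + (r - 15)/(-4)) = -2*sqrt(-3 + (-15 + r)*(-1/4)) = -2*sqrt(-3 + (15/4 - r/4)) = -2*sqrt(3/4 - r/4))
(l(-5, 1) + B(0))**2 = (-3/7 - sqrt(3 - 1*0))**2 = (-3/7 - sqrt(3 + 0))**2 = (-3/7 - sqrt(3))**2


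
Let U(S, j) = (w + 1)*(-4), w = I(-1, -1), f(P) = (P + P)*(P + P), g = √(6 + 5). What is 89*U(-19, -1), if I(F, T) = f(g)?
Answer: -16020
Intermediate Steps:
g = √11 ≈ 3.3166
f(P) = 4*P² (f(P) = (2*P)*(2*P) = 4*P²)
I(F, T) = 44 (I(F, T) = 4*(√11)² = 4*11 = 44)
w = 44
U(S, j) = -180 (U(S, j) = (44 + 1)*(-4) = 45*(-4) = -180)
89*U(-19, -1) = 89*(-180) = -16020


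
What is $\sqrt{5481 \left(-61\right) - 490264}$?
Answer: $i \sqrt{824605} \approx 908.08 i$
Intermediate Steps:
$\sqrt{5481 \left(-61\right) - 490264} = \sqrt{-334341 - 490264} = \sqrt{-824605} = i \sqrt{824605}$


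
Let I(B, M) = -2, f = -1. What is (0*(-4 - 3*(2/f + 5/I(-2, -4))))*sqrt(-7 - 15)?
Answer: 0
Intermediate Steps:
(0*(-4 - 3*(2/f + 5/I(-2, -4))))*sqrt(-7 - 15) = (0*(-4 - 3*(2/(-1) + 5/(-2))))*sqrt(-7 - 15) = (0*(-4 - 3*(2*(-1) + 5*(-1/2))))*sqrt(-22) = (0*(-4 - 3*(-2 - 5/2)))*(I*sqrt(22)) = (0*(-4 - 3*(-9/2)))*(I*sqrt(22)) = (0*(-4 + 27/2))*(I*sqrt(22)) = (0*(19/2))*(I*sqrt(22)) = 0*(I*sqrt(22)) = 0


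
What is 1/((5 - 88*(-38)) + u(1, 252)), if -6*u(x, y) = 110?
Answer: 3/9992 ≈ 0.00030024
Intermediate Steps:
u(x, y) = -55/3 (u(x, y) = -⅙*110 = -55/3)
1/((5 - 88*(-38)) + u(1, 252)) = 1/((5 - 88*(-38)) - 55/3) = 1/((5 + 3344) - 55/3) = 1/(3349 - 55/3) = 1/(9992/3) = 3/9992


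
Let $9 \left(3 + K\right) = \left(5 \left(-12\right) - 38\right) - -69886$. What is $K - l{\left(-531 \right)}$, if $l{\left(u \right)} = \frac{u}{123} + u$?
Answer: $\frac{3057733}{369} \approx 8286.5$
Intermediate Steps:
$l{\left(u \right)} = \frac{124 u}{123}$ ($l{\left(u \right)} = u \frac{1}{123} + u = \frac{u}{123} + u = \frac{124 u}{123}$)
$K = \frac{69761}{9}$ ($K = -3 + \frac{\left(5 \left(-12\right) - 38\right) - -69886}{9} = -3 + \frac{\left(-60 - 38\right) + 69886}{9} = -3 + \frac{-98 + 69886}{9} = -3 + \frac{1}{9} \cdot 69788 = -3 + \frac{69788}{9} = \frac{69761}{9} \approx 7751.2$)
$K - l{\left(-531 \right)} = \frac{69761}{9} - \frac{124}{123} \left(-531\right) = \frac{69761}{9} - - \frac{21948}{41} = \frac{69761}{9} + \frac{21948}{41} = \frac{3057733}{369}$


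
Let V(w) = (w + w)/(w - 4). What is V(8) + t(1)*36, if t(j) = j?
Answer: 40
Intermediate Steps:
V(w) = 2*w/(-4 + w) (V(w) = (2*w)/(-4 + w) = 2*w/(-4 + w))
V(8) + t(1)*36 = 2*8/(-4 + 8) + 1*36 = 2*8/4 + 36 = 2*8*(1/4) + 36 = 4 + 36 = 40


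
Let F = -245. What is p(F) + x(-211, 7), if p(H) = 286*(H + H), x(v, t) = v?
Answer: -140351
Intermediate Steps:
p(H) = 572*H (p(H) = 286*(2*H) = 572*H)
p(F) + x(-211, 7) = 572*(-245) - 211 = -140140 - 211 = -140351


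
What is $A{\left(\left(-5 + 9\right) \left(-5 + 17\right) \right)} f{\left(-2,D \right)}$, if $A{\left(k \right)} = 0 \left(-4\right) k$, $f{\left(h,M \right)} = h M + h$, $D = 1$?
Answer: $0$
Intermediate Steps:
$f{\left(h,M \right)} = h + M h$ ($f{\left(h,M \right)} = M h + h = h + M h$)
$A{\left(k \right)} = 0$ ($A{\left(k \right)} = 0 k = 0$)
$A{\left(\left(-5 + 9\right) \left(-5 + 17\right) \right)} f{\left(-2,D \right)} = 0 \left(- 2 \left(1 + 1\right)\right) = 0 \left(\left(-2\right) 2\right) = 0 \left(-4\right) = 0$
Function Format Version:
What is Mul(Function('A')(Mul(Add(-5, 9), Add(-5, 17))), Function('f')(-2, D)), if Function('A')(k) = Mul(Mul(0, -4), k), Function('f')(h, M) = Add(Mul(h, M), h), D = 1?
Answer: 0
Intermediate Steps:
Function('f')(h, M) = Add(h, Mul(M, h)) (Function('f')(h, M) = Add(Mul(M, h), h) = Add(h, Mul(M, h)))
Function('A')(k) = 0 (Function('A')(k) = Mul(0, k) = 0)
Mul(Function('A')(Mul(Add(-5, 9), Add(-5, 17))), Function('f')(-2, D)) = Mul(0, Mul(-2, Add(1, 1))) = Mul(0, Mul(-2, 2)) = Mul(0, -4) = 0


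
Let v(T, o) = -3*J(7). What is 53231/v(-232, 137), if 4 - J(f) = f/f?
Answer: -53231/9 ≈ -5914.6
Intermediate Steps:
J(f) = 3 (J(f) = 4 - f/f = 4 - 1*1 = 4 - 1 = 3)
v(T, o) = -9 (v(T, o) = -3*3 = -9)
53231/v(-232, 137) = 53231/(-9) = 53231*(-⅑) = -53231/9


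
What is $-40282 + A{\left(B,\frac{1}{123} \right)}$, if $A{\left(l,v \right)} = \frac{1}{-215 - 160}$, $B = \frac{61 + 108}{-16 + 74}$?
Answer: $- \frac{15105751}{375} \approx -40282.0$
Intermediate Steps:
$B = \frac{169}{58} \approx 2.9138$
$A{\left(l,v \right)} = - \frac{1}{375}$ ($A{\left(l,v \right)} = \frac{1}{-375} = - \frac{1}{375}$)
$-40282 + A{\left(B,\frac{1}{123} \right)} = -40282 - \frac{1}{375} = - \frac{15105751}{375}$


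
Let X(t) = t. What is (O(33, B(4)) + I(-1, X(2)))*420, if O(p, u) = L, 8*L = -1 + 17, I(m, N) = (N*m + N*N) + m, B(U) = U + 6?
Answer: 1260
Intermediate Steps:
B(U) = 6 + U
I(m, N) = m + N² + N*m (I(m, N) = (N*m + N²) + m = (N² + N*m) + m = m + N² + N*m)
L = 2 (L = (-1 + 17)/8 = (⅛)*16 = 2)
O(p, u) = 2
(O(33, B(4)) + I(-1, X(2)))*420 = (2 + (-1 + 2² + 2*(-1)))*420 = (2 + (-1 + 4 - 2))*420 = (2 + 1)*420 = 3*420 = 1260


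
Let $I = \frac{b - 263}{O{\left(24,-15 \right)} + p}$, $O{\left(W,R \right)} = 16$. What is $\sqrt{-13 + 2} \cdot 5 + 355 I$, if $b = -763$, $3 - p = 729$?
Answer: $513 + 5 i \sqrt{11} \approx 513.0 + 16.583 i$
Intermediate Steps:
$p = -726$ ($p = 3 - 729 = -726$)
$I = \frac{513}{355}$ ($I = \frac{-763 - 263}{16 - 726} = - \frac{1026}{-710} = \left(-1026\right) \left(- \frac{1}{710}\right) = \frac{513}{355} \approx 1.4451$)
$\sqrt{-13 + 2} \cdot 5 + 355 I = \sqrt{-13 + 2} \cdot 5 + 355 \cdot \frac{513}{355} = \sqrt{-11} \cdot 5 + 513 = i \sqrt{11} \cdot 5 + 513 = 5 i \sqrt{11} + 513 = 513 + 5 i \sqrt{11}$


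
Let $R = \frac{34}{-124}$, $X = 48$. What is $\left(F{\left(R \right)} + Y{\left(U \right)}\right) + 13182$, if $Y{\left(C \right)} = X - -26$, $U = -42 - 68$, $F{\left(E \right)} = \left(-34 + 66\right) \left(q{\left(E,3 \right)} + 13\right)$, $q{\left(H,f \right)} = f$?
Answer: $13768$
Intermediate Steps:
$R = - \frac{17}{62}$ ($R = 34 \left(- \frac{1}{124}\right) = - \frac{17}{62} \approx -0.27419$)
$F{\left(E \right)} = 512$ ($F{\left(E \right)} = \left(-34 + 66\right) \left(3 + 13\right) = 32 \cdot 16 = 512$)
$U = -110$
$Y{\left(C \right)} = 74$ ($Y{\left(C \right)} = 48 - -26 = 48 + 26 = 74$)
$\left(F{\left(R \right)} + Y{\left(U \right)}\right) + 13182 = \left(512 + 74\right) + 13182 = 586 + 13182 = 13768$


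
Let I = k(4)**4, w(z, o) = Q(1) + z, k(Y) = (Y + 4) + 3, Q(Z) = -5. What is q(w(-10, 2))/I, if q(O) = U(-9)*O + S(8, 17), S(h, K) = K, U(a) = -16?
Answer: 257/14641 ≈ 0.017553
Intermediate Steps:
k(Y) = 7 + Y (k(Y) = (4 + Y) + 3 = 7 + Y)
w(z, o) = -5 + z
q(O) = 17 - 16*O (q(O) = -16*O + 17 = 17 - 16*O)
I = 14641 (I = (7 + 4)**4 = 11**4 = 14641)
q(w(-10, 2))/I = (17 - 16*(-5 - 10))/14641 = (17 - 16*(-15))*(1/14641) = (17 + 240)*(1/14641) = 257*(1/14641) = 257/14641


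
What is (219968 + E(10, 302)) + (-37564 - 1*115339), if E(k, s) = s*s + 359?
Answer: 158628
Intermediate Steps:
E(k, s) = 359 + s² (E(k, s) = s² + 359 = 359 + s²)
(219968 + E(10, 302)) + (-37564 - 1*115339) = (219968 + (359 + 302²)) + (-37564 - 1*115339) = (219968 + (359 + 91204)) + (-37564 - 115339) = (219968 + 91563) - 152903 = 311531 - 152903 = 158628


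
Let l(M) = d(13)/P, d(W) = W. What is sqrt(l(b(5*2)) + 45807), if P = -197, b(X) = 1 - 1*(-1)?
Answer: sqrt(1777721302)/197 ≈ 214.03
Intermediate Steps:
b(X) = 2 (b(X) = 1 + 1 = 2)
l(M) = -13/197 (l(M) = 13/(-197) = 13*(-1/197) = -13/197)
sqrt(l(b(5*2)) + 45807) = sqrt(-13/197 + 45807) = sqrt(9023966/197) = sqrt(1777721302)/197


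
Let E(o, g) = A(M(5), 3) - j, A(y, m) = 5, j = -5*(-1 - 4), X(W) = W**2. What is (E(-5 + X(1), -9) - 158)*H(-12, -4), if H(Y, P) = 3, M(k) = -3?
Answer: -534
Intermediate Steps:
j = 25 (j = -5*(-5) = 25)
E(o, g) = -20 (E(o, g) = 5 - 1*25 = 5 - 25 = -20)
(E(-5 + X(1), -9) - 158)*H(-12, -4) = (-20 - 158)*3 = -178*3 = -534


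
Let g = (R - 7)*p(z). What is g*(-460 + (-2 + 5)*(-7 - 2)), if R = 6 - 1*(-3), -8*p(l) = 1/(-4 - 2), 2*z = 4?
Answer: -487/24 ≈ -20.292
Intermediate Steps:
z = 2 (z = (½)*4 = 2)
p(l) = 1/48 (p(l) = -1/(8*(-4 - 2)) = -⅛/(-6) = -⅛*(-⅙) = 1/48)
R = 9 (R = 6 + 3 = 9)
g = 1/24 (g = (9 - 7)*(1/48) = 2*(1/48) = 1/24 ≈ 0.041667)
g*(-460 + (-2 + 5)*(-7 - 2)) = (-460 + (-2 + 5)*(-7 - 2))/24 = (-460 + 3*(-9))/24 = (-460 - 27)/24 = (1/24)*(-487) = -487/24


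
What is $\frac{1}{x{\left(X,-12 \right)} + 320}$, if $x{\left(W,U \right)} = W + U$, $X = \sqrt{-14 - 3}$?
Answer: $\frac{308}{94881} - \frac{i \sqrt{17}}{94881} \approx 0.0032462 - 4.3456 \cdot 10^{-5} i$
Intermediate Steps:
$X = i \sqrt{17}$ ($X = \sqrt{-17} = i \sqrt{17} \approx 4.1231 i$)
$x{\left(W,U \right)} = U + W$
$\frac{1}{x{\left(X,-12 \right)} + 320} = \frac{1}{\left(-12 + i \sqrt{17}\right) + 320} = \frac{1}{308 + i \sqrt{17}}$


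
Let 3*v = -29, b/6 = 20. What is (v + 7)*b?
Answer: -320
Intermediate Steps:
b = 120 (b = 6*20 = 120)
v = -29/3 (v = (⅓)*(-29) = -29/3 ≈ -9.6667)
(v + 7)*b = (-29/3 + 7)*120 = -8/3*120 = -320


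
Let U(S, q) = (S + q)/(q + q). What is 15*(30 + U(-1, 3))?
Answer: 455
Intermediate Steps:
U(S, q) = (S + q)/(2*q) (U(S, q) = (S + q)/((2*q)) = (S + q)*(1/(2*q)) = (S + q)/(2*q))
15*(30 + U(-1, 3)) = 15*(30 + (½)*(-1 + 3)/3) = 15*(30 + (½)*(⅓)*2) = 15*(30 + ⅓) = 15*(91/3) = 455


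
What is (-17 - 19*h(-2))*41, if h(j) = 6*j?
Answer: 8651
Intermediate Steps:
(-17 - 19*h(-2))*41 = (-17 - 114*(-2))*41 = (-17 - 19*(-12))*41 = (-17 + 228)*41 = 211*41 = 8651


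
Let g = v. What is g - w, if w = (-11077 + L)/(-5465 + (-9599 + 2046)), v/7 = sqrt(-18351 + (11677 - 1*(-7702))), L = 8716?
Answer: -2361/13018 + 14*sqrt(257) ≈ 224.26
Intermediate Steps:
v = 14*sqrt(257) (v = 7*sqrt(-18351 + (11677 - 1*(-7702))) = 7*sqrt(-18351 + (11677 + 7702)) = 7*sqrt(-18351 + 19379) = 7*sqrt(1028) = 7*(2*sqrt(257)) = 14*sqrt(257) ≈ 224.44)
w = 2361/13018 (w = (-11077 + 8716)/(-5465 + (-9599 + 2046)) = -2361/(-5465 - 7553) = -2361/(-13018) = -2361*(-1/13018) = 2361/13018 ≈ 0.18136)
g = 14*sqrt(257) ≈ 224.44
g - w = 14*sqrt(257) - 1*2361/13018 = 14*sqrt(257) - 2361/13018 = -2361/13018 + 14*sqrt(257)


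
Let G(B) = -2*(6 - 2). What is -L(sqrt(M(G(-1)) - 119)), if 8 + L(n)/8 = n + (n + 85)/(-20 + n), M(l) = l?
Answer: 46312/527 - 3376*I*sqrt(127)/527 ≈ 87.879 - 72.193*I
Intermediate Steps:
G(B) = -8 (G(B) = -2*4 = -8)
L(n) = -64 + 8*n + 8*(85 + n)/(-20 + n) (L(n) = -64 + 8*(n + (n + 85)/(-20 + n)) = -64 + 8*(n + (85 + n)/(-20 + n)) = -64 + (8*n + 8*(85 + n)/(-20 + n)) = -64 + 8*n + 8*(85 + n)/(-20 + n))
-L(sqrt(M(G(-1)) - 119)) = -8*(245 + (sqrt(-8 - 119))**2 - 27*sqrt(-8 - 119))/(-20 + sqrt(-8 - 119)) = -8*(245 + (sqrt(-127))**2 - 27*I*sqrt(127))/(-20 + sqrt(-127)) = -8*(245 + (I*sqrt(127))**2 - 27*I*sqrt(127))/(-20 + I*sqrt(127)) = -8*(245 - 127 - 27*I*sqrt(127))/(-20 + I*sqrt(127)) = -8*(118 - 27*I*sqrt(127))/(-20 + I*sqrt(127))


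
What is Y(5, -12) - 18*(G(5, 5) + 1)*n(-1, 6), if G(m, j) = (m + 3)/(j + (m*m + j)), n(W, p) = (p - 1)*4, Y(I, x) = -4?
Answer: -3124/7 ≈ -446.29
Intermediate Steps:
n(W, p) = -4 + 4*p (n(W, p) = (-1 + p)*4 = -4 + 4*p)
G(m, j) = (3 + m)/(m² + 2*j) (G(m, j) = (3 + m)/(j + (m² + j)) = (3 + m)/(j + (j + m²)) = (3 + m)/(m² + 2*j))
Y(5, -12) - 18*(G(5, 5) + 1)*n(-1, 6) = -4 - 18*((3 + 5)/(5² + 2*5) + 1)*(-4 + 4*6) = -4 - 18*(8/(25 + 10) + 1)*(-4 + 24) = -4 - 18*(8/35 + 1)*20 = -4 - 774*20/35 = -4 - 18*172/7 = -4 - 3096/7 = -3124/7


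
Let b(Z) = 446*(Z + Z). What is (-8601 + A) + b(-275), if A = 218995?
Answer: -34906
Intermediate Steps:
b(Z) = 892*Z (b(Z) = 446*(2*Z) = 892*Z)
(-8601 + A) + b(-275) = (-8601 + 218995) + 892*(-275) = 210394 - 245300 = -34906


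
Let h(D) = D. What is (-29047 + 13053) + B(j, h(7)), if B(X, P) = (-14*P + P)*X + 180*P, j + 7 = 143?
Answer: -27110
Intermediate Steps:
j = 136 (j = -7 + 143 = 136)
B(X, P) = 180*P - 13*P*X (B(X, P) = (-13*P)*X + 180*P = -13*P*X + 180*P = 180*P - 13*P*X)
(-29047 + 13053) + B(j, h(7)) = (-29047 + 13053) + 7*(180 - 13*136) = -15994 + 7*(180 - 1768) = -15994 + 7*(-1588) = -15994 - 11116 = -27110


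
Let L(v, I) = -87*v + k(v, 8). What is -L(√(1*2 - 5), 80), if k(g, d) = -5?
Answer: 5 + 87*I*√3 ≈ 5.0 + 150.69*I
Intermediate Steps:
L(v, I) = -5 - 87*v (L(v, I) = -87*v - 5 = -5 - 87*v)
-L(√(1*2 - 5), 80) = -(-5 - 87*√(1*2 - 5)) = -(-5 - 87*√(2 - 5)) = -(-5 - 87*I*√3) = 5 + 87*I*√3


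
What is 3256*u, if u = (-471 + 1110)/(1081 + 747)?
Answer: 520146/457 ≈ 1138.2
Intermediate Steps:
u = 639/1828 ≈ 0.34956
3256*u = 3256*(639/1828) = 520146/457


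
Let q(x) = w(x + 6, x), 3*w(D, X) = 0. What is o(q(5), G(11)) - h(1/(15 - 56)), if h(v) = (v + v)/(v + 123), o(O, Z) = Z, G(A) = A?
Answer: 27732/2521 ≈ 11.000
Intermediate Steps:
w(D, X) = 0 (w(D, X) = (⅓)*0 = 0)
q(x) = 0
h(v) = 2*v/(123 + v) (h(v) = (2*v)/(123 + v) = 2*v/(123 + v))
o(q(5), G(11)) - h(1/(15 - 56)) = 11 - 2/((15 - 56)*(123 + 1/(15 - 56))) = 11 - 2/((-41)*(123 + 1/(-41))) = 11 - 2*(-1)/(41*(123 - 1/41)) = 11 - 2*(-1)/(41*5042/41) = 11 - 2*(-1)*41/(41*5042) = 11 - 1*(-1/2521) = 11 + 1/2521 = 27732/2521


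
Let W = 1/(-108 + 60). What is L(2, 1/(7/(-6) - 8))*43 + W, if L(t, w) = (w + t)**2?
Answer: 22321199/145200 ≈ 153.73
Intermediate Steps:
L(t, w) = (t + w)**2
W = -1/48 (W = 1/(-48) = -1/48 ≈ -0.020833)
L(2, 1/(7/(-6) - 8))*43 + W = (2 + 1/(7/(-6) - 8))**2*43 - 1/48 = (2 + 1/(7*(-1/6) - 8))**2*43 - 1/48 = (2 + 1/(-7/6 - 8))**2*43 - 1/48 = (2 + 1/(-55/6))**2*43 - 1/48 = (2 - 6/55)**2*43 - 1/48 = (104/55)**2*43 - 1/48 = (10816/3025)*43 - 1/48 = 465088/3025 - 1/48 = 22321199/145200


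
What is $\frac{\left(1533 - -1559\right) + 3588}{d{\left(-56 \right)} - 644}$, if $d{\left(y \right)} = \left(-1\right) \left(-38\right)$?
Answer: $- \frac{3340}{303} \approx -11.023$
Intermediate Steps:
$d{\left(y \right)} = 38$
$\frac{\left(1533 - -1559\right) + 3588}{d{\left(-56 \right)} - 644} = \frac{\left(1533 - -1559\right) + 3588}{38 - 644} = \frac{\left(1533 + 1559\right) + 3588}{-606} = \left(3092 + 3588\right) \left(- \frac{1}{606}\right) = 6680 \left(- \frac{1}{606}\right) = - \frac{3340}{303}$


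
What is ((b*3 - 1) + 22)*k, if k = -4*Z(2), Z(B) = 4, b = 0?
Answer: -336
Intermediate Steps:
k = -16 (k = -4*4 = -16)
((b*3 - 1) + 22)*k = ((0*3 - 1) + 22)*(-16) = ((0 - 1) + 22)*(-16) = (-1 + 22)*(-16) = 21*(-16) = -336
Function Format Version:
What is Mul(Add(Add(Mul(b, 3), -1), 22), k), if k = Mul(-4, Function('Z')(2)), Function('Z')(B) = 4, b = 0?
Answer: -336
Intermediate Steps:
k = -16 (k = Mul(-4, 4) = -16)
Mul(Add(Add(Mul(b, 3), -1), 22), k) = Mul(Add(Add(Mul(0, 3), -1), 22), -16) = Mul(Add(Add(0, -1), 22), -16) = Mul(Add(-1, 22), -16) = Mul(21, -16) = -336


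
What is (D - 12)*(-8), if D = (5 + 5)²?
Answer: -704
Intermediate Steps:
D = 100 (D = 10² = 100)
(D - 12)*(-8) = (100 - 12)*(-8) = 88*(-8) = -704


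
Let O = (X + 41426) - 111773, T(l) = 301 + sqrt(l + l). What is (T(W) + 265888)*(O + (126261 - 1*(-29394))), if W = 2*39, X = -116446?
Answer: -8288593082 - 62276*sqrt(39) ≈ -8.2890e+9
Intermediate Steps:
W = 78
T(l) = 301 + sqrt(2)*sqrt(l) (T(l) = 301 + sqrt(2*l) = 301 + sqrt(2)*sqrt(l))
O = -186793 (O = (-116446 + 41426) - 111773 = -75020 - 111773 = -186793)
(T(W) + 265888)*(O + (126261 - 1*(-29394))) = ((301 + sqrt(2)*sqrt(78)) + 265888)*(-186793 + (126261 - 1*(-29394))) = ((301 + 2*sqrt(39)) + 265888)*(-186793 + (126261 + 29394)) = (266189 + 2*sqrt(39))*(-186793 + 155655) = (266189 + 2*sqrt(39))*(-31138) = -8288593082 - 62276*sqrt(39)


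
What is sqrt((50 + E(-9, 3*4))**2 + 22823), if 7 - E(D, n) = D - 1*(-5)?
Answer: 4*sqrt(1659) ≈ 162.92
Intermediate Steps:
E(D, n) = 2 - D (E(D, n) = 7 - (D - 1*(-5)) = 7 - (D + 5) = 7 - (5 + D) = 7 + (-5 - D) = 2 - D)
sqrt((50 + E(-9, 3*4))**2 + 22823) = sqrt((50 + (2 - 1*(-9)))**2 + 22823) = sqrt((50 + (2 + 9))**2 + 22823) = sqrt((50 + 11)**2 + 22823) = sqrt(61**2 + 22823) = sqrt(3721 + 22823) = sqrt(26544) = 4*sqrt(1659)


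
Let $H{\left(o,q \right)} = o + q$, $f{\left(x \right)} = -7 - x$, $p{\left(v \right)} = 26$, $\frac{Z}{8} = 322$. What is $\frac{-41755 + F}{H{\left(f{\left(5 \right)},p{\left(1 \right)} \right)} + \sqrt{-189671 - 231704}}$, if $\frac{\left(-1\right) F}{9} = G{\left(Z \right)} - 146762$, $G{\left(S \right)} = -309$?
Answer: $\frac{17946376}{421571} - \frac{6409420 i \sqrt{16855}}{421571} \approx 42.57 - 1973.8 i$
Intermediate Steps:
$Z = 2576$ ($Z = 8 \cdot 322 = 2576$)
$F = 1323639$ ($F = - 9 \left(-309 - 146762\right) = \left(-9\right) \left(-147071\right) = 1323639$)
$\frac{-41755 + F}{H{\left(f{\left(5 \right)},p{\left(1 \right)} \right)} + \sqrt{-189671 - 231704}} = \frac{-41755 + 1323639}{\left(\left(-7 - 5\right) + 26\right) + \sqrt{-189671 - 231704}} = \frac{1281884}{\left(\left(-7 - 5\right) + 26\right) + \sqrt{-421375}} = \frac{1281884}{\left(-12 + 26\right) + 5 i \sqrt{16855}} = \frac{1281884}{14 + 5 i \sqrt{16855}}$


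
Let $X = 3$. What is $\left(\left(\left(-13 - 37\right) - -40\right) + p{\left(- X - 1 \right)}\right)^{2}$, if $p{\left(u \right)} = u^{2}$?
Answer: $36$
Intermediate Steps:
$\left(\left(\left(-13 - 37\right) - -40\right) + p{\left(- X - 1 \right)}\right)^{2} = \left(\left(\left(-13 - 37\right) - -40\right) + \left(\left(-1\right) 3 - 1\right)^{2}\right)^{2} = \left(\left(\left(-13 - 37\right) + 40\right) + \left(-3 - 1\right)^{2}\right)^{2} = \left(\left(-50 + 40\right) + \left(-4\right)^{2}\right)^{2} = \left(-10 + 16\right)^{2} = 6^{2} = 36$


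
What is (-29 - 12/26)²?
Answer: 146689/169 ≈ 867.98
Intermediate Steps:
(-29 - 12/26)² = (-29 - 12*1/26)² = (-29 - 6/13)² = (-383/13)² = 146689/169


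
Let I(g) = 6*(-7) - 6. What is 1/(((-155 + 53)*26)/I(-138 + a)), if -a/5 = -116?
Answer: 4/221 ≈ 0.018100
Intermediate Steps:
a = 580 (a = -5*(-116) = 580)
I(g) = -48 (I(g) = -42 - 6 = -48)
1/(((-155 + 53)*26)/I(-138 + a)) = 1/(((-155 + 53)*26)/(-48)) = 1/(-102*26*(-1/48)) = 1/(-2652*(-1/48)) = 1/(221/4) = 4/221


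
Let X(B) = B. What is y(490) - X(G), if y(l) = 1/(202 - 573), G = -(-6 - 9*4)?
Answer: -15583/371 ≈ -42.003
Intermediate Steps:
G = 42 (G = -(-6 - 36) = -1*(-42) = 42)
y(l) = -1/371 (y(l) = 1/(-371) = -1/371)
y(490) - X(G) = -1/371 - 1*42 = -1/371 - 42 = -15583/371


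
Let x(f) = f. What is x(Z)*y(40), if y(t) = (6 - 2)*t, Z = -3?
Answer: -480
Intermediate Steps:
y(t) = 4*t
x(Z)*y(40) = -12*40 = -3*160 = -480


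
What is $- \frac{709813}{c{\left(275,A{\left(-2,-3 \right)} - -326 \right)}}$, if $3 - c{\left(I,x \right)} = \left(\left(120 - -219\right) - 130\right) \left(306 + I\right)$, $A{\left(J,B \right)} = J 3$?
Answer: $\frac{709813}{121426} \approx 5.8456$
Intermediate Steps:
$A{\left(J,B \right)} = 3 J$
$c{\left(I,x \right)} = -63951 - 209 I$ ($c{\left(I,x \right)} = 3 - \left(\left(120 - -219\right) - 130\right) \left(306 + I\right) = 3 - \left(\left(120 + 219\right) - 130\right) \left(306 + I\right) = 3 - \left(339 - 130\right) \left(306 + I\right) = 3 - 209 \left(306 + I\right) = 3 - \left(63954 + 209 I\right) = -63951 - 209 I$)
$- \frac{709813}{c{\left(275,A{\left(-2,-3 \right)} - -326 \right)}} = - \frac{709813}{-63951 - 57475} = - \frac{709813}{-121426} = \left(-709813\right) \left(- \frac{1}{121426}\right) = \frac{709813}{121426}$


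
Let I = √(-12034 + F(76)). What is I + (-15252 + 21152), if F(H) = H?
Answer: 5900 + I*√11958 ≈ 5900.0 + 109.35*I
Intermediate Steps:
I = I*√11958 (I = √(-12034 + 76) = √(-11958) = I*√11958 ≈ 109.35*I)
I + (-15252 + 21152) = I*√11958 + (-15252 + 21152) = I*√11958 + 5900 = 5900 + I*√11958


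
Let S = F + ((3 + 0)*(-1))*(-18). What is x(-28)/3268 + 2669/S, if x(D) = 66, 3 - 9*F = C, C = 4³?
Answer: 2309667/40850 ≈ 56.540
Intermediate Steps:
C = 64
F = -61/9 (F = ⅓ - ⅑*64 = ⅓ - 64/9 = -61/9 ≈ -6.7778)
S = 425/9 (S = -61/9 + ((3 + 0)*(-1))*(-18) = -61/9 + (3*(-1))*(-18) = -61/9 - 3*(-18) = -61/9 + 54 = 425/9 ≈ 47.222)
x(-28)/3268 + 2669/S = 66/3268 + 2669/(425/9) = 66*(1/3268) + 2669*(9/425) = 33/1634 + 1413/25 = 2309667/40850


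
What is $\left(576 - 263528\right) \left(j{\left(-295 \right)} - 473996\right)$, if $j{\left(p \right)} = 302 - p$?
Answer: $124481213848$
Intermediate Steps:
$\left(576 - 263528\right) \left(j{\left(-295 \right)} - 473996\right) = \left(576 - 263528\right) \left(\left(302 - -295\right) - 473996\right) = - 262952 \left(\left(302 + 295\right) - 473996\right) = - 262952 \left(597 - 473996\right) = \left(-262952\right) \left(-473399\right) = 124481213848$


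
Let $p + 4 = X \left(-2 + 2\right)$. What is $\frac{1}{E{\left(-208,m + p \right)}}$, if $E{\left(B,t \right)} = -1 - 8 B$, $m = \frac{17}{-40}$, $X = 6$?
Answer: $\frac{1}{1663} \approx 0.00060132$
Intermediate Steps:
$m = - \frac{17}{40}$ ($m = 17 \left(- \frac{1}{40}\right) = - \frac{17}{40} \approx -0.425$)
$p = -4$ ($p = -4 + 6 \left(-2 + 2\right) = -4 + 6 \cdot 0 = -4 + 0 = -4$)
$\frac{1}{E{\left(-208,m + p \right)}} = \frac{1}{-1 - -1664} = \frac{1}{-1 + 1664} = \frac{1}{1663}$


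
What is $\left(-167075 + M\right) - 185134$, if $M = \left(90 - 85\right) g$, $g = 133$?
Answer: $-351544$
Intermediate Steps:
$M = 665$ ($M = \left(90 - 85\right) 133 = 5 \cdot 133 = 665$)
$\left(-167075 + M\right) - 185134 = \left(-167075 + 665\right) - 185134 = -166410 - 185134 = -351544$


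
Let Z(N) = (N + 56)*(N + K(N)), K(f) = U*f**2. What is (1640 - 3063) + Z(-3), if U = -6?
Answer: -4444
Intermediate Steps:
K(f) = -6*f**2
Z(N) = (56 + N)*(N - 6*N**2) (Z(N) = (N + 56)*(N - 6*N**2) = (56 + N)*(N - 6*N**2))
(1640 - 3063) + Z(-3) = (1640 - 3063) - 3*(56 - 335*(-3) - 6*(-3)**2) = -1423 - 3*(56 + 1005 - 6*9) = -1423 - 3*(56 + 1005 - 54) = -1423 - 3*1007 = -1423 - 3021 = -4444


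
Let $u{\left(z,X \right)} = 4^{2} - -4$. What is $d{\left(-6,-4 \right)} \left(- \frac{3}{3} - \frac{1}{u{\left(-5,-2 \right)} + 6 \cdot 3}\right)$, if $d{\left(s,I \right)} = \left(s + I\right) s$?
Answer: $- \frac{1170}{19} \approx -61.579$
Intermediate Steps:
$u{\left(z,X \right)} = 20$ ($u{\left(z,X \right)} = 16 + 4 = 20$)
$d{\left(s,I \right)} = s \left(I + s\right)$ ($d{\left(s,I \right)} = \left(I + s\right) s = s \left(I + s\right)$)
$d{\left(-6,-4 \right)} \left(- \frac{3}{3} - \frac{1}{u{\left(-5,-2 \right)} + 6 \cdot 3}\right) = - 6 \left(-4 - 6\right) \left(- \frac{3}{3} - \frac{1}{20 + 6 \cdot 3}\right) = \left(-6\right) \left(-10\right) \left(\left(-3\right) \frac{1}{3} - \frac{1}{20 + 18}\right) = 60 \left(-1 - \frac{1}{38}\right) = 60 \left(- \frac{39}{38}\right) = - \frac{1170}{19}$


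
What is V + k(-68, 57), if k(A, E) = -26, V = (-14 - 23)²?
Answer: 1343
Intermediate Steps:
V = 1369 (V = (-37)² = 1369)
V + k(-68, 57) = 1369 - 26 = 1343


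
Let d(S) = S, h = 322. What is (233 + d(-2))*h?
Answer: 74382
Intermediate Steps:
(233 + d(-2))*h = (233 - 2)*322 = 231*322 = 74382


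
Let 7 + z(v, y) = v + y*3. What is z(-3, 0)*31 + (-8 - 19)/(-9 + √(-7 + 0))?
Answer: -27037/88 + 27*I*√7/88 ≈ -307.24 + 0.81176*I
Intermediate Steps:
z(v, y) = -7 + v + 3*y (z(v, y) = -7 + (v + y*3) = -7 + (v + 3*y) = -7 + v + 3*y)
z(-3, 0)*31 + (-8 - 19)/(-9 + √(-7 + 0)) = (-7 - 3 + 3*0)*31 + (-8 - 19)/(-9 + √(-7 + 0)) = (-7 - 3 + 0)*31 - 27/(-9 + √(-7)) = -10*31 - 27/(-9 + I*√7) = -310 - 27/(-9 + I*√7)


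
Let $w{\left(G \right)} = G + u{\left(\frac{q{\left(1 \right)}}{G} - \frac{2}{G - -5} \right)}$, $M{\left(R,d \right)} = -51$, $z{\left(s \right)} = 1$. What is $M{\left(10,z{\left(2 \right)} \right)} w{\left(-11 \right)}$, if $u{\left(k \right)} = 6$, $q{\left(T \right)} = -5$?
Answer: $255$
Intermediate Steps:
$w{\left(G \right)} = 6 + G$ ($w{\left(G \right)} = G + 6 = 6 + G$)
$M{\left(10,z{\left(2 \right)} \right)} w{\left(-11 \right)} = - 51 \left(6 - 11\right) = \left(-51\right) \left(-5\right) = 255$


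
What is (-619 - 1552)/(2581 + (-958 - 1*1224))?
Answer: -2171/399 ≈ -5.4411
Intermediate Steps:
(-619 - 1552)/(2581 + (-958 - 1*1224)) = -2171/(2581 + (-958 - 1224)) = -2171/(2581 - 2182) = -2171/399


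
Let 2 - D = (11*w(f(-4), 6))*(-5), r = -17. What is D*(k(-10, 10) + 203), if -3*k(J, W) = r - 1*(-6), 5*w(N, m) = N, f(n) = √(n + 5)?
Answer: 8060/3 ≈ 2686.7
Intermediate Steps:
f(n) = √(5 + n)
w(N, m) = N/5
D = 13 (D = 2 - 11*(√(5 - 4)/5)*(-5) = 2 - 11*(√1/5)*(-5) = 2 - 11*((⅕)*1)*(-5) = 2 - 11*(⅕)*(-5) = 2 - 11*(-5)/5 = 2 - 1*(-11) = 2 + 11 = 13)
k(J, W) = 11/3 (k(J, W) = -(-17 - 1*(-6))/3 = -(-17 + 6)/3 = -⅓*(-11) = 11/3)
D*(k(-10, 10) + 203) = 13*(11/3 + 203) = 13*(620/3) = 8060/3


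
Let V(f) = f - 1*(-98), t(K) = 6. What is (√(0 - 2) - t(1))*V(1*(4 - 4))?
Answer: -588 + 98*I*√2 ≈ -588.0 + 138.59*I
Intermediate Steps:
V(f) = 98 + f (V(f) = f + 98 = 98 + f)
(√(0 - 2) - t(1))*V(1*(4 - 4)) = (√(0 - 2) - 1*6)*(98 + 1*(4 - 4)) = (√(-2) - 6)*(98 + 1*0) = (I*√2 - 6)*(98 + 0) = (-6 + I*√2)*98 = -588 + 98*I*√2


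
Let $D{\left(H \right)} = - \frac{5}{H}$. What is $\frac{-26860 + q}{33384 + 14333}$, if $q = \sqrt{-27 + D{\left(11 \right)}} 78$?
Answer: $- \frac{26860}{47717} + \frac{78 i \sqrt{3322}}{524887} \approx -0.5629 + 0.008565 i$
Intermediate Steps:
$q = \frac{78 i \sqrt{3322}}{11}$ ($q = \sqrt{-27 - \frac{5}{11}} \cdot 78 = \sqrt{- \frac{302}{11}} \cdot 78 = \frac{i \sqrt{3322}}{11} \cdot 78 = \frac{78 i \sqrt{3322}}{11} \approx 408.7 i$)
$\frac{-26860 + q}{33384 + 14333} = \frac{-26860 + \frac{78 i \sqrt{3322}}{11}}{33384 + 14333} = \frac{-26860 + \frac{78 i \sqrt{3322}}{11}}{47717} = \left(-26860 + \frac{78 i \sqrt{3322}}{11}\right) \frac{1}{47717} = - \frac{26860}{47717} + \frac{78 i \sqrt{3322}}{524887}$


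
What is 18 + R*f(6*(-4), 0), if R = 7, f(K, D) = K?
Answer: -150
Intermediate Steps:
18 + R*f(6*(-4), 0) = 18 + 7*(6*(-4)) = 18 + 7*(-24) = 18 - 168 = -150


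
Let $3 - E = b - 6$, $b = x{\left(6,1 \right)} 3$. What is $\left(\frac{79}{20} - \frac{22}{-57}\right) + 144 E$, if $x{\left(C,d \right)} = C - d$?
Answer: $- \frac{980017}{1140} \approx -859.66$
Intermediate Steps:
$b = 15$ ($b = \left(6 - 1\right) 3 = 5 \cdot 3 = 15$)
$E = -6$ ($E = 3 - \left(15 - 6\right) = 3 - 9 = -6$)
$\left(\frac{79}{20} - \frac{22}{-57}\right) + 144 E = \left(\frac{79}{20} - \frac{22}{-57}\right) + 144 \left(-6\right) = \left(79 \cdot \frac{1}{20} - - \frac{22}{57}\right) - 864 = \left(\frac{79}{20} + \frac{22}{57}\right) - 864 = \frac{4943}{1140} - 864 = - \frac{980017}{1140}$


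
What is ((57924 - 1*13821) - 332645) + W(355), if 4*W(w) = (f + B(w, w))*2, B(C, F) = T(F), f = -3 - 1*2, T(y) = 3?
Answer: -288543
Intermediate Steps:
f = -5 (f = -3 - 2 = -5)
B(C, F) = 3
W(w) = -1 (W(w) = ((-5 + 3)*2)/4 = (-2*2)/4 = (1/4)*(-4) = -1)
((57924 - 1*13821) - 332645) + W(355) = ((57924 - 1*13821) - 332645) - 1 = ((57924 - 13821) - 332645) - 1 = (44103 - 332645) - 1 = -288542 - 1 = -288543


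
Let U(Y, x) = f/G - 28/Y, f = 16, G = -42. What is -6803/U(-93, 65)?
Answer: 4428753/52 ≈ 85168.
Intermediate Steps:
U(Y, x) = -8/21 - 28/Y (U(Y, x) = 16/(-42) - 28/Y = 16*(-1/42) - 28/Y = -8/21 - 28/Y)
-6803/U(-93, 65) = -6803/(-8/21 - 28/(-93)) = -6803/(-8/21 - 28*(-1/93)) = -6803/(-8/21 + 28/93) = -6803/(-52/651) = -6803*(-651/52) = 4428753/52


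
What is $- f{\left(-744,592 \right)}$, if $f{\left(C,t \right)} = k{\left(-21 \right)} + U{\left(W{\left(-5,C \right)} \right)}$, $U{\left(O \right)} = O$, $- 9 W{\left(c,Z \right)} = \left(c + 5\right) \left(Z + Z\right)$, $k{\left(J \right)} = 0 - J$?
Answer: $-21$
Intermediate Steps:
$k{\left(J \right)} = - J$
$W{\left(c,Z \right)} = - \frac{2 Z \left(5 + c\right)}{9}$ ($W{\left(c,Z \right)} = - \frac{\left(c + 5\right) \left(Z + Z\right)}{9} = - \frac{\left(5 + c\right) 2 Z}{9} = - \frac{2 Z \left(5 + c\right)}{9}$)
$f{\left(C,t \right)} = 21$ ($f{\left(C,t \right)} = \left(-1\right) \left(-21\right) - \frac{2 C \left(5 - 5\right)}{9} = 21 - \frac{2}{9} C 0 = 21 + 0 = 21$)
$- f{\left(-744,592 \right)} = \left(-1\right) 21 = -21$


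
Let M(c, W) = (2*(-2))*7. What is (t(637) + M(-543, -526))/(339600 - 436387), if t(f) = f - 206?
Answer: -403/96787 ≈ -0.0041638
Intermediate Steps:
t(f) = -206 + f
M(c, W) = -28 (M(c, W) = -4*7 = -28)
(t(637) + M(-543, -526))/(339600 - 436387) = ((-206 + 637) - 28)/(339600 - 436387) = (431 - 28)/(-96787) = 403*(-1/96787) = -403/96787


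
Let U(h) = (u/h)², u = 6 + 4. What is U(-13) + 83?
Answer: 14127/169 ≈ 83.592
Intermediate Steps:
u = 10
U(h) = 100/h² (U(h) = (10/h)² = 100/h²)
U(-13) + 83 = 100/(-13)² + 83 = 100*(1/169) + 83 = 100/169 + 83 = 14127/169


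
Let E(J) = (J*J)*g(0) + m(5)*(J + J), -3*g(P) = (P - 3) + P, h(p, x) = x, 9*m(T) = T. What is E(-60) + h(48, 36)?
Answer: 10708/3 ≈ 3569.3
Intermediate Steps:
m(T) = T/9
g(P) = 1 - 2*P/3 (g(P) = -((P - 3) + P)/3 = -((-3 + P) + P)/3 = -(-3 + 2*P)/3 = 1 - 2*P/3)
E(J) = J² + 10*J/9 (E(J) = (J*J)*(1 - ⅔*0) + ((⅑)*5)*(J + J) = J²*(1 + 0) + 5*(2*J)/9 = J²*1 + 10*J/9 = J² + 10*J/9)
E(-60) + h(48, 36) = (⅑)*(-60)*(10 + 9*(-60)) + 36 = (⅑)*(-60)*(10 - 540) + 36 = (⅑)*(-60)*(-530) + 36 = 10600/3 + 36 = 10708/3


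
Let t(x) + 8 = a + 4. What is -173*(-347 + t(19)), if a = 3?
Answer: 60204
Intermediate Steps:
t(x) = -1 (t(x) = -8 + (3 + 4) = -8 + 7 = -1)
-173*(-347 + t(19)) = -173*(-347 - 1) = -173*(-348) = 60204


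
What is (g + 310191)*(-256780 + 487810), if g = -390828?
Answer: -18629566110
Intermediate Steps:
(g + 310191)*(-256780 + 487810) = (-390828 + 310191)*(-256780 + 487810) = -80637*231030 = -18629566110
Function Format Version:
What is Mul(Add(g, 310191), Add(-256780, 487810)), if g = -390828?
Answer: -18629566110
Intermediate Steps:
Mul(Add(g, 310191), Add(-256780, 487810)) = Mul(Add(-390828, 310191), Add(-256780, 487810)) = Mul(-80637, 231030) = -18629566110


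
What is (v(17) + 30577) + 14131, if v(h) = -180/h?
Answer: 759856/17 ≈ 44697.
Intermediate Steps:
(v(17) + 30577) + 14131 = (-180/17 + 30577) + 14131 = 519629/17 + 14131 = 759856/17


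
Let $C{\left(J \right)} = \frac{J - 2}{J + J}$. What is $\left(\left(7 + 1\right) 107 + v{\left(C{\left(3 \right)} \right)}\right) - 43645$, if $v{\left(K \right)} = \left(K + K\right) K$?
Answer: $- \frac{770201}{18} \approx -42789.0$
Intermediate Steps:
$C{\left(J \right)} = \frac{-2 + J}{2 J}$
$v{\left(K \right)} = 2 K^{2}$ ($v{\left(K \right)} = 2 K K = 2 K^{2}$)
$\left(\left(7 + 1\right) 107 + v{\left(C{\left(3 \right)} \right)}\right) - 43645 = \left(\left(7 + 1\right) 107 + 2 \left(\frac{-2 + 3}{2 \cdot 3}\right)^{2}\right) - 43645 = \left(8 \cdot 107 + 2 \left(\frac{1}{2} \cdot \frac{1}{3} \cdot 1\right)^{2}\right) - 43645 = \left(856 + \frac{2}{36}\right) - 43645 = \left(856 + 2 \cdot \frac{1}{36}\right) - 43645 = \left(856 + \frac{1}{18}\right) - 43645 = \frac{15409}{18} - 43645 = - \frac{770201}{18}$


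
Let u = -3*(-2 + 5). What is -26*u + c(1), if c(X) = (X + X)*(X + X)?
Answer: 238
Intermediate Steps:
c(X) = 4*X**2 (c(X) = (2*X)*(2*X) = 4*X**2)
u = -9 (u = -3*3 = -9)
-26*u + c(1) = -26*(-9) + 4*1**2 = 234 + 4*1 = 234 + 4 = 238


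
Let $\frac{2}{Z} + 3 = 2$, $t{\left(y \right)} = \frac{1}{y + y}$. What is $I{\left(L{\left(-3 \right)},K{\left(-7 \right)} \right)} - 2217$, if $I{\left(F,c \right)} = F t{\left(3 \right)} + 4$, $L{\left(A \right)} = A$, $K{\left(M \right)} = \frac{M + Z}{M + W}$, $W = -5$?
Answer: $- \frac{4427}{2} \approx -2213.5$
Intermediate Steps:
$t{\left(y \right)} = \frac{1}{2 y}$
$Z = -2$ ($Z = \frac{2}{-3 + 2} = \frac{2}{-1} = 2 \left(-1\right) = -2$)
$K{\left(M \right)} = \frac{-2 + M}{-5 + M}$ ($K{\left(M \right)} = \frac{M - 2}{M - 5} = \frac{-2 + M}{-5 + M}$)
$I{\left(F,c \right)} = 4 + \frac{F}{6}$ ($I{\left(F,c \right)} = F \frac{1}{2 \cdot 3} + 4 = F \frac{1}{2} \cdot \frac{1}{3} + 4 = F \frac{1}{6} + 4 = \frac{F}{6} + 4 = 4 + \frac{F}{6}$)
$I{\left(L{\left(-3 \right)},K{\left(-7 \right)} \right)} - 2217 = \left(4 + \frac{1}{6} \left(-3\right)\right) - 2217 = \left(4 - \frac{1}{2}\right) - 2217 = \frac{7}{2} - 2217 = - \frac{4427}{2}$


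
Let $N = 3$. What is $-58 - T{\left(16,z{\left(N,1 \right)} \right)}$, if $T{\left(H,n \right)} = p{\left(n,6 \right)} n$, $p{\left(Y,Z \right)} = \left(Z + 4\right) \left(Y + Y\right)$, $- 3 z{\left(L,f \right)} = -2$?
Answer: $- \frac{602}{9} \approx -66.889$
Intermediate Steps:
$z{\left(L,f \right)} = \frac{2}{3}$ ($z{\left(L,f \right)} = \left(- \frac{1}{3}\right) \left(-2\right) = \frac{2}{3}$)
$p{\left(Y,Z \right)} = 2 Y \left(4 + Z\right)$ ($p{\left(Y,Z \right)} = \left(4 + Z\right) 2 Y = 2 Y \left(4 + Z\right)$)
$T{\left(H,n \right)} = 20 n^{2}$ ($T{\left(H,n \right)} = 2 n \left(4 + 6\right) n = 2 n 10 n = 20 n n = 20 n^{2}$)
$-58 - T{\left(16,z{\left(N,1 \right)} \right)} = -58 - 20 \left(\frac{2}{3}\right)^{2} = -58 - 20 \cdot \frac{4}{9} = -58 - \frac{80}{9} = - \frac{602}{9}$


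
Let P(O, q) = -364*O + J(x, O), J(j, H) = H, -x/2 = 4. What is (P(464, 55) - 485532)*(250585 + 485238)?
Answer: -481201752372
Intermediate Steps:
x = -8 (x = -2*4 = -8)
P(O, q) = -363*O (P(O, q) = -364*O + O = -363*O)
(P(464, 55) - 485532)*(250585 + 485238) = (-363*464 - 485532)*(250585 + 485238) = (-168432 - 485532)*735823 = -653964*735823 = -481201752372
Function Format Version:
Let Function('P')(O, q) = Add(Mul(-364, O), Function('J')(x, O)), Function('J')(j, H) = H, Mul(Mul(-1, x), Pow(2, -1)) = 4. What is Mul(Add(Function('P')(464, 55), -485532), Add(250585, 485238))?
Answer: -481201752372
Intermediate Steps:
x = -8 (x = Mul(-2, 4) = -8)
Function('P')(O, q) = Mul(-363, O) (Function('P')(O, q) = Add(Mul(-364, O), O) = Mul(-363, O))
Mul(Add(Function('P')(464, 55), -485532), Add(250585, 485238)) = Mul(Add(Mul(-363, 464), -485532), Add(250585, 485238)) = Mul(Add(-168432, -485532), 735823) = Mul(-653964, 735823) = -481201752372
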